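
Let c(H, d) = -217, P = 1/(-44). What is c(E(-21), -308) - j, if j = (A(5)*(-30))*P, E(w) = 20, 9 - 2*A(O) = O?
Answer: -2402/11 ≈ -218.36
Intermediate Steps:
P = -1/44 ≈ -0.022727
A(O) = 9/2 - O/2
j = 15/11 (j = ((9/2 - ½*5)*(-30))*(-1/44) = ((9/2 - 5/2)*(-30))*(-1/44) = (2*(-30))*(-1/44) = -60*(-1/44) = 15/11 ≈ 1.3636)
c(E(-21), -308) - j = -217 - 1*15/11 = -217 - 15/11 = -2402/11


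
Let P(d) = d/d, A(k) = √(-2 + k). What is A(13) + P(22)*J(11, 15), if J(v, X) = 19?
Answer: 19 + √11 ≈ 22.317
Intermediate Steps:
P(d) = 1
A(13) + P(22)*J(11, 15) = √(-2 + 13) + 1*19 = √11 + 19 = 19 + √11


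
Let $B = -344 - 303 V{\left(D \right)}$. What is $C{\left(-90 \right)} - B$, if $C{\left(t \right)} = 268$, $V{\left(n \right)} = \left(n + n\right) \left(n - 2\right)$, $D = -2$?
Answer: $5460$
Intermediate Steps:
$V{\left(n \right)} = 2 n \left(-2 + n\right)$
$B = -5192$ ($B = -344 - 303 \cdot 2 \left(-2\right) \left(-2 - 2\right) = -344 - 303 \cdot 2 \left(-2\right) \left(-4\right) = -344 - 4848 = -5192$)
$C{\left(-90 \right)} - B = 268 - -5192 = 268 + 5192 = 5460$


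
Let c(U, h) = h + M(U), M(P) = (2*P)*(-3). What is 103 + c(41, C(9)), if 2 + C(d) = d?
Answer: -136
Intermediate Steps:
M(P) = -6*P
C(d) = -2 + d
c(U, h) = h - 6*U
103 + c(41, C(9)) = 103 + ((-2 + 9) - 6*41) = 103 + (7 - 246) = 103 - 239 = -136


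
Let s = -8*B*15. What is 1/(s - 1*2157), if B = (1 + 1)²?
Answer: -1/2637 ≈ -0.00037922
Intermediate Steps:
B = 4 (B = 2² = 4)
s = -480 (s = -8*4*15 = -32*15 = -480)
1/(s - 1*2157) = 1/(-480 - 1*2157) = 1/(-480 - 2157) = 1/(-2637) = -1/2637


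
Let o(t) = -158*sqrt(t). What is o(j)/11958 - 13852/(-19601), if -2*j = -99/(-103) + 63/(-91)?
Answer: 13852/19601 - 158*I*sqrt(6695)/2668627 ≈ 0.7067 - 0.0048444*I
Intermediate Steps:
j = -180/1339 (j = -(-99/(-103) + 63/(-91))/2 = -(-99*(-1/103) + 63*(-1/91))/2 = -(99/103 - 9/13)/2 = -1/2*360/1339 = -180/1339 ≈ -0.13443)
o(j)/11958 - 13852/(-19601) = -948*I*sqrt(6695)/1339/11958 - 13852/(-19601) = -948*I*sqrt(6695)/1339*(1/11958) - 13852*(-1/19601) = -948*I*sqrt(6695)/1339*(1/11958) + 13852/19601 = -158*I*sqrt(6695)/2668627 + 13852/19601 = 13852/19601 - 158*I*sqrt(6695)/2668627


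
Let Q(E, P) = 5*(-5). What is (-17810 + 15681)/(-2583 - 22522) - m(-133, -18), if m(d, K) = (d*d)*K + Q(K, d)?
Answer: 7994111964/25105 ≈ 3.1843e+5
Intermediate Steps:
Q(E, P) = -25
m(d, K) = -25 + K*d**2 (m(d, K) = (d*d)*K - 25 = d**2*K - 25 = K*d**2 - 25 = -25 + K*d**2)
(-17810 + 15681)/(-2583 - 22522) - m(-133, -18) = (-17810 + 15681)/(-2583 - 22522) - (-25 - 18*(-133)**2) = -2129/(-25105) - (-25 - 18*17689) = -2129*(-1/25105) - (-25 - 318402) = 2129/25105 - 1*(-318427) = 2129/25105 + 318427 = 7994111964/25105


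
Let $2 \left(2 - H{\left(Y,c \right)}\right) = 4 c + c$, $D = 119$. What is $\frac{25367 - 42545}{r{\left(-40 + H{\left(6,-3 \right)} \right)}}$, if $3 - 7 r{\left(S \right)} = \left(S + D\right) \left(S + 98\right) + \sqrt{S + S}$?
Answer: $\frac{11487340872}{570398665} - \frac{1923936 i \sqrt{61}}{570398665} \approx 20.139 - 0.026344 i$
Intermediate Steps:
$H{\left(Y,c \right)} = 2 - \frac{5 c}{2}$ ($H{\left(Y,c \right)} = 2 - \frac{4 c + c}{2} = 2 - \frac{5 c}{2}$)
$r{\left(S \right)} = \frac{3}{7} - \frac{\sqrt{2} \sqrt{S}}{7} - \frac{\left(98 + S\right) \left(119 + S\right)}{7}$ ($r{\left(S \right)} = \frac{3}{7} - \frac{\left(S + 119\right) \left(S + 98\right) + \sqrt{S + S}}{7} = \frac{3}{7} - \frac{\left(119 + S\right) \left(98 + S\right) + \sqrt{2 S}}{7} = \frac{3}{7} - \frac{\left(98 + S\right) \left(119 + S\right) + \sqrt{2} \sqrt{S}}{7} = \frac{3}{7} - \frac{\sqrt{2} \sqrt{S} + \left(98 + S\right) \left(119 + S\right)}{7} = \frac{3}{7} - \left(\frac{\sqrt{2} \sqrt{S}}{7} + \frac{\left(98 + S\right) \left(119 + S\right)}{7}\right) = \frac{3}{7} - \frac{\sqrt{2} \sqrt{S}}{7} - \frac{\left(98 + S\right) \left(119 + S\right)}{7}$)
$\frac{25367 - 42545}{r{\left(-40 + H{\left(6,-3 \right)} \right)}} = \frac{25367 - 42545}{- \frac{11659}{7} - 31 \left(-40 + \left(2 - - \frac{15}{2}\right)\right) - \frac{\left(-40 + \left(2 - - \frac{15}{2}\right)\right)^{2}}{7} - \frac{\sqrt{2} \sqrt{-40 + \left(2 - - \frac{15}{2}\right)}}{7}} = - \frac{17178}{- \frac{11659}{7} - 31 \left(-40 + \left(2 + \frac{15}{2}\right)\right) - \frac{\left(-40 + \left(2 + \frac{15}{2}\right)\right)^{2}}{7} - \frac{\sqrt{2} \sqrt{-40 + \left(2 + \frac{15}{2}\right)}}{7}} = - \frac{17178}{- \frac{11659}{7} - 31 \left(-40 + \frac{19}{2}\right) - \frac{\left(-40 + \frac{19}{2}\right)^{2}}{7} - \frac{\sqrt{2} \sqrt{-40 + \frac{19}{2}}}{7}} = - \frac{17178}{- \frac{11659}{7} - - \frac{1891}{2} - \frac{\left(- \frac{61}{2}\right)^{2}}{7} - \frac{\sqrt{2} \sqrt{- \frac{61}{2}}}{7}} = - \frac{17178}{- \frac{11659}{7} + \frac{1891}{2} - \frac{3721}{28} - \frac{\sqrt{2} \frac{i \sqrt{122}}{2}}{7}} = - \frac{17178}{- \frac{11659}{7} + \frac{1891}{2} - \frac{3721}{28} - \frac{i \sqrt{61}}{7}} = - \frac{17178}{- \frac{23883}{28} - \frac{i \sqrt{61}}{7}}$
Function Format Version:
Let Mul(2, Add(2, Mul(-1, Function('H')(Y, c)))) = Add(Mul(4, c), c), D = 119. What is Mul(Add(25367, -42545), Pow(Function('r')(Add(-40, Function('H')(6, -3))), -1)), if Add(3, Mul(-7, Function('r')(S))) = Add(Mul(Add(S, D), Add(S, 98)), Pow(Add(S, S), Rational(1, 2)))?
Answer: Add(Rational(11487340872, 570398665), Mul(Rational(-1923936, 570398665), I, Pow(61, Rational(1, 2)))) ≈ Add(20.139, Mul(-0.026344, I))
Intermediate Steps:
Function('H')(Y, c) = Add(2, Mul(Rational(-5, 2), c)) (Function('H')(Y, c) = Add(2, Mul(Rational(-1, 2), Add(Mul(4, c), c))) = Add(2, Mul(Rational(-1, 2), Mul(5, c))) = Add(2, Mul(Rational(-5, 2), c)))
Function('r')(S) = Add(Rational(3, 7), Mul(Rational(-1, 7), Pow(2, Rational(1, 2)), Pow(S, Rational(1, 2))), Mul(Rational(-1, 7), Add(98, S), Add(119, S))) (Function('r')(S) = Add(Rational(3, 7), Mul(Rational(-1, 7), Add(Mul(Add(S, 119), Add(S, 98)), Pow(Add(S, S), Rational(1, 2))))) = Add(Rational(3, 7), Mul(Rational(-1, 7), Add(Mul(Add(119, S), Add(98, S)), Pow(Mul(2, S), Rational(1, 2))))) = Add(Rational(3, 7), Mul(Rational(-1, 7), Add(Mul(Add(98, S), Add(119, S)), Mul(Pow(2, Rational(1, 2)), Pow(S, Rational(1, 2)))))) = Add(Rational(3, 7), Mul(Rational(-1, 7), Add(Mul(Pow(2, Rational(1, 2)), Pow(S, Rational(1, 2))), Mul(Add(98, S), Add(119, S))))) = Add(Rational(3, 7), Add(Mul(Rational(-1, 7), Pow(2, Rational(1, 2)), Pow(S, Rational(1, 2))), Mul(Rational(-1, 7), Add(98, S), Add(119, S)))) = Add(Rational(3, 7), Mul(Rational(-1, 7), Pow(2, Rational(1, 2)), Pow(S, Rational(1, 2))), Mul(Rational(-1, 7), Add(98, S), Add(119, S))))
Mul(Add(25367, -42545), Pow(Function('r')(Add(-40, Function('H')(6, -3))), -1)) = Mul(Add(25367, -42545), Pow(Add(Rational(-11659, 7), Mul(-31, Add(-40, Add(2, Mul(Rational(-5, 2), -3)))), Mul(Rational(-1, 7), Pow(Add(-40, Add(2, Mul(Rational(-5, 2), -3))), 2)), Mul(Rational(-1, 7), Pow(2, Rational(1, 2)), Pow(Add(-40, Add(2, Mul(Rational(-5, 2), -3))), Rational(1, 2)))), -1)) = Mul(-17178, Pow(Add(Rational(-11659, 7), Mul(-31, Add(-40, Add(2, Rational(15, 2)))), Mul(Rational(-1, 7), Pow(Add(-40, Add(2, Rational(15, 2))), 2)), Mul(Rational(-1, 7), Pow(2, Rational(1, 2)), Pow(Add(-40, Add(2, Rational(15, 2))), Rational(1, 2)))), -1)) = Mul(-17178, Pow(Add(Rational(-11659, 7), Mul(-31, Add(-40, Rational(19, 2))), Mul(Rational(-1, 7), Pow(Add(-40, Rational(19, 2)), 2)), Mul(Rational(-1, 7), Pow(2, Rational(1, 2)), Pow(Add(-40, Rational(19, 2)), Rational(1, 2)))), -1)) = Mul(-17178, Pow(Add(Rational(-11659, 7), Mul(-31, Rational(-61, 2)), Mul(Rational(-1, 7), Pow(Rational(-61, 2), 2)), Mul(Rational(-1, 7), Pow(2, Rational(1, 2)), Pow(Rational(-61, 2), Rational(1, 2)))), -1)) = Mul(-17178, Pow(Add(Rational(-11659, 7), Rational(1891, 2), Mul(Rational(-1, 7), Rational(3721, 4)), Mul(Rational(-1, 7), Pow(2, Rational(1, 2)), Mul(Rational(1, 2), I, Pow(122, Rational(1, 2))))), -1)) = Mul(-17178, Pow(Add(Rational(-11659, 7), Rational(1891, 2), Rational(-3721, 28), Mul(Rational(-1, 7), I, Pow(61, Rational(1, 2)))), -1)) = Mul(-17178, Pow(Add(Rational(-23883, 28), Mul(Rational(-1, 7), I, Pow(61, Rational(1, 2)))), -1))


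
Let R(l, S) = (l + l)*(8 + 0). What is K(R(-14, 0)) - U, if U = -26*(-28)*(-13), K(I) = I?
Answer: 9240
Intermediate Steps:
R(l, S) = 16*l (R(l, S) = (2*l)*8 = 16*l)
U = -9464 (U = 728*(-13) = -9464)
K(R(-14, 0)) - U = 16*(-14) - 1*(-9464) = -224 + 9464 = 9240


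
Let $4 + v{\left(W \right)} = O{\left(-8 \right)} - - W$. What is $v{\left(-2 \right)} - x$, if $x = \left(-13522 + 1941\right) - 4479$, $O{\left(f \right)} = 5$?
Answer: $16059$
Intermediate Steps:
$x = -16060$ ($x = -11581 - 4479 = -16060$)
$v{\left(W \right)} = 1 + W$ ($v{\left(W \right)} = -4 - \left(-5 - W\right) = -4 + \left(5 + W\right) = 1 + W$)
$v{\left(-2 \right)} - x = \left(1 - 2\right) - -16060 = -1 + 16060 = 16059$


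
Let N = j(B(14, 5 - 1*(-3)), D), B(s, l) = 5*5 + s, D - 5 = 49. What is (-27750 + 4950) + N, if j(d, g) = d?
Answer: -22761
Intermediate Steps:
D = 54 (D = 5 + 49 = 54)
B(s, l) = 25 + s
N = 39 (N = 25 + 14 = 39)
(-27750 + 4950) + N = (-27750 + 4950) + 39 = -22800 + 39 = -22761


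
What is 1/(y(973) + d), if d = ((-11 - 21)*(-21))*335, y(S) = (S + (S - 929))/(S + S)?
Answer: 1946/438084537 ≈ 4.4421e-6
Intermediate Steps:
y(S) = (-929 + 2*S)/(2*S) (y(S) = (S + (-929 + S))/((2*S)) = (-929 + 2*S)*(1/(2*S)) = (-929 + 2*S)/(2*S))
d = 225120 (d = -32*(-21)*335 = 672*335 = 225120)
1/(y(973) + d) = 1/((-929/2 + 973)/973 + 225120) = 1/((1/973)*(1017/2) + 225120) = 1/(1017/1946 + 225120) = 1/(438084537/1946) = 1946/438084537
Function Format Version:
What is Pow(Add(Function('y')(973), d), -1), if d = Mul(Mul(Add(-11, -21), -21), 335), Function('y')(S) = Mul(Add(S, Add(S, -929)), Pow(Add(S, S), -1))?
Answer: Rational(1946, 438084537) ≈ 4.4421e-6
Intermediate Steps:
Function('y')(S) = Mul(Rational(1, 2), Pow(S, -1), Add(-929, Mul(2, S))) (Function('y')(S) = Mul(Add(S, Add(-929, S)), Pow(Mul(2, S), -1)) = Mul(Add(-929, Mul(2, S)), Mul(Rational(1, 2), Pow(S, -1))) = Mul(Rational(1, 2), Pow(S, -1), Add(-929, Mul(2, S))))
d = 225120 (d = Mul(Mul(-32, -21), 335) = Mul(672, 335) = 225120)
Pow(Add(Function('y')(973), d), -1) = Pow(Add(Mul(Pow(973, -1), Add(Rational(-929, 2), 973)), 225120), -1) = Pow(Add(Mul(Rational(1, 973), Rational(1017, 2)), 225120), -1) = Pow(Add(Rational(1017, 1946), 225120), -1) = Pow(Rational(438084537, 1946), -1) = Rational(1946, 438084537)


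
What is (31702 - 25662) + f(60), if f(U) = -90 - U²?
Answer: 2350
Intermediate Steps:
(31702 - 25662) + f(60) = (31702 - 25662) + (-90 - 1*60²) = 6040 + (-90 - 1*3600) = 6040 + (-90 - 3600) = 6040 - 3690 = 2350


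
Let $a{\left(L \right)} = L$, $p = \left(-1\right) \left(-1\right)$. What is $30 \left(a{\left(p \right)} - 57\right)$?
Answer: $-1680$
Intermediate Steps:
$p = 1$
$30 \left(a{\left(p \right)} - 57\right) = 30 \left(1 - 57\right) = 30 \left(-56\right) = -1680$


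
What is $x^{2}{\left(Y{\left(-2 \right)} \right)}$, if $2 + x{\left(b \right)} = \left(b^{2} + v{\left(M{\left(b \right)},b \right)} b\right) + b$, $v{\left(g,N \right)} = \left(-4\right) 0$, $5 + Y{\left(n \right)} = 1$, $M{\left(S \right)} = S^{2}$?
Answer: $100$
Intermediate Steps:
$Y{\left(n \right)} = -4$ ($Y{\left(n \right)} = -5 + 1 = -4$)
$v{\left(g,N \right)} = 0$
$x{\left(b \right)} = -2 + b + b^{2}$ ($x{\left(b \right)} = -2 + \left(\left(b^{2} + 0 b\right) + b\right) = -2 + \left(\left(b^{2} + 0\right) + b\right) = -2 + \left(b^{2} + b\right) = -2 + \left(b + b^{2}\right) = -2 + b + b^{2}$)
$x^{2}{\left(Y{\left(-2 \right)} \right)} = \left(-2 - 4 + \left(-4\right)^{2}\right)^{2} = \left(-2 - 4 + 16\right)^{2} = 10^{2} = 100$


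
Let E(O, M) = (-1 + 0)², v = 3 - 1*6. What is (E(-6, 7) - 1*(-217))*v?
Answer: -654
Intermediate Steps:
v = -3 (v = 3 - 6 = -3)
E(O, M) = 1 (E(O, M) = (-1)² = 1)
(E(-6, 7) - 1*(-217))*v = (1 - 1*(-217))*(-3) = (1 + 217)*(-3) = 218*(-3) = -654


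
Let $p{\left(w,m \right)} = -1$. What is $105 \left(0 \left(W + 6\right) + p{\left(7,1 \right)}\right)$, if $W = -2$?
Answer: $-105$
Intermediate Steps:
$105 \left(0 \left(W + 6\right) + p{\left(7,1 \right)}\right) = 105 \left(0 \left(-2 + 6\right) - 1\right) = 105 \left(0 \cdot 4 - 1\right) = 105 \left(0 - 1\right) = 105 \left(-1\right) = -105$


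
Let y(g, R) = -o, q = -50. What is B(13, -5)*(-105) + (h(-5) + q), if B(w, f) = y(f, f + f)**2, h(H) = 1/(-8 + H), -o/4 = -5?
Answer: -546651/13 ≈ -42050.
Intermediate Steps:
o = 20 (o = -4*(-5) = 20)
y(g, R) = -20 (y(g, R) = -1*20 = -20)
B(w, f) = 400 (B(w, f) = (-20)**2 = 400)
B(13, -5)*(-105) + (h(-5) + q) = 400*(-105) + (1/(-8 - 5) - 50) = -42000 + (1/(-13) - 50) = -42000 + (-1/13 - 50) = -42000 - 651/13 = -546651/13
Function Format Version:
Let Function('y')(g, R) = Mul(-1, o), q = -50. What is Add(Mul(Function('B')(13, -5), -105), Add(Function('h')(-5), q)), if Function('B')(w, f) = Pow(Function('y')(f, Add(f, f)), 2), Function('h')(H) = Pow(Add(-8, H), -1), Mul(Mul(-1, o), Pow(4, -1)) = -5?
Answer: Rational(-546651, 13) ≈ -42050.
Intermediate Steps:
o = 20 (o = Mul(-4, -5) = 20)
Function('y')(g, R) = -20 (Function('y')(g, R) = Mul(-1, 20) = -20)
Function('B')(w, f) = 400 (Function('B')(w, f) = Pow(-20, 2) = 400)
Add(Mul(Function('B')(13, -5), -105), Add(Function('h')(-5), q)) = Add(Mul(400, -105), Add(Pow(Add(-8, -5), -1), -50)) = Add(-42000, Add(Pow(-13, -1), -50)) = Add(-42000, Add(Rational(-1, 13), -50)) = Add(-42000, Rational(-651, 13)) = Rational(-546651, 13)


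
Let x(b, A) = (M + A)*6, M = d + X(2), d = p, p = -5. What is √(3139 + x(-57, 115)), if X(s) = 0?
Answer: √3799 ≈ 61.636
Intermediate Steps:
d = -5
M = -5 (M = -5 + 0 = -5)
x(b, A) = -30 + 6*A (x(b, A) = (-5 + A)*6 = -30 + 6*A)
√(3139 + x(-57, 115)) = √(3139 + (-30 + 6*115)) = √(3139 + (-30 + 690)) = √(3139 + 660) = √3799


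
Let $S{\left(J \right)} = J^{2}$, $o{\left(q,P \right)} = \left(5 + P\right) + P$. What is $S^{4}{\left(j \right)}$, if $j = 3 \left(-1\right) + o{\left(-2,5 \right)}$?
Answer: $429981696$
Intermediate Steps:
$o{\left(q,P \right)} = 5 + 2 P$
$j = 12$ ($j = 3 \left(-1\right) + \left(5 + 2 \cdot 5\right) = -3 + \left(5 + 10\right) = -3 + 15 = 12$)
$S^{4}{\left(j \right)} = \left(12^{2}\right)^{4} = 144^{4} = 429981696$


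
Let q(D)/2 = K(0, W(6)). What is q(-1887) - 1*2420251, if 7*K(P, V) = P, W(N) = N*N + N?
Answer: -2420251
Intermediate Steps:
W(N) = N + N² (W(N) = N² + N = N + N²)
K(P, V) = P/7
q(D) = 0 (q(D) = 2*((⅐)*0) = 2*0 = 0)
q(-1887) - 1*2420251 = 0 - 1*2420251 = 0 - 2420251 = -2420251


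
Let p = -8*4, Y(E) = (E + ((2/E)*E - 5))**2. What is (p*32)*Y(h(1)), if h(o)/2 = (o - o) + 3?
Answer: -9216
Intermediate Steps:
h(o) = 6 (h(o) = 2*((o - o) + 3) = 2*(0 + 3) = 2*3 = 6)
Y(E) = (-3 + E)**2 (Y(E) = (E + (2 - 5))**2 = (E - 3)**2 = (-3 + E)**2)
p = -32
(p*32)*Y(h(1)) = (-32*32)*(-3 + 6)**2 = -1024*3**2 = -1024*9 = -9216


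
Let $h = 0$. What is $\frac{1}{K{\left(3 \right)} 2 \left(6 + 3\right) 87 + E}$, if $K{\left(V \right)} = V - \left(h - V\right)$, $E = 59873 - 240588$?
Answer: $- \frac{1}{171319} \approx -5.8371 \cdot 10^{-6}$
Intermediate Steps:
$E = -180715$ ($E = 59873 - 240588 = -180715$)
$K{\left(V \right)} = 2 V$ ($K{\left(V \right)} = V - \left(0 - V\right) = V - - V = V + V = 2 V$)
$\frac{1}{K{\left(3 \right)} 2 \left(6 + 3\right) 87 + E} = \frac{1}{2 \cdot 3 \cdot 2 \left(6 + 3\right) 87 - 180715} = \frac{1}{6 \cdot 2 \cdot 9 \cdot 87 - 180715} = \frac{1}{6 \cdot 18 \cdot 87 - 180715} = \frac{1}{108 \cdot 87 - 180715} = \frac{1}{9396 - 180715} = \frac{1}{-171319} = - \frac{1}{171319}$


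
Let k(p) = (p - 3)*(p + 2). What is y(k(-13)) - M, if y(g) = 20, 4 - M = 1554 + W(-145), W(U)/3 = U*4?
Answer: -170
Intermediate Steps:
W(U) = 12*U (W(U) = 3*(U*4) = 3*(4*U) = 12*U)
k(p) = (-3 + p)*(2 + p)
M = 190 (M = 4 - (1554 + 12*(-145)) = 4 - (1554 - 1740) = 4 - 1*(-186) = 4 + 186 = 190)
y(k(-13)) - M = 20 - 1*190 = 20 - 190 = -170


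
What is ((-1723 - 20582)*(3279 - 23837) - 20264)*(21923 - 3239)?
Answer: 8567098401384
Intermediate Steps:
((-1723 - 20582)*(3279 - 23837) - 20264)*(21923 - 3239) = (-22305*(-20558) - 20264)*18684 = (458546190 - 20264)*18684 = 458525926*18684 = 8567098401384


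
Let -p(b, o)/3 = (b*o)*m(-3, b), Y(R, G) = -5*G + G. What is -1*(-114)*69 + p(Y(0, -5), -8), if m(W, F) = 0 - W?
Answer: 9306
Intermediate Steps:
m(W, F) = -W
Y(R, G) = -4*G
p(b, o) = -9*b*o (p(b, o) = -3*b*o*(-1*(-3)) = -3*b*o*3 = -9*b*o)
-1*(-114)*69 + p(Y(0, -5), -8) = -1*(-114)*69 - 9*(-4*(-5))*(-8) = 114*69 - 9*20*(-8) = 7866 + 1440 = 9306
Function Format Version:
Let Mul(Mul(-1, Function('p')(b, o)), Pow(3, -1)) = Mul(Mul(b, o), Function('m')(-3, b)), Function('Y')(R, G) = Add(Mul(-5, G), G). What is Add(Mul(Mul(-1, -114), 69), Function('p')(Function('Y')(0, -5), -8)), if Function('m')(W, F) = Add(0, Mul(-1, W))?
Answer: 9306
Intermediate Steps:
Function('m')(W, F) = Mul(-1, W)
Function('Y')(R, G) = Mul(-4, G)
Function('p')(b, o) = Mul(-9, b, o) (Function('p')(b, o) = Mul(-3, Mul(Mul(b, o), Mul(-1, -3))) = Mul(-3, Mul(Mul(b, o), 3)) = Mul(-3, Mul(3, b, o)) = Mul(-9, b, o))
Add(Mul(Mul(-1, -114), 69), Function('p')(Function('Y')(0, -5), -8)) = Add(Mul(Mul(-1, -114), 69), Mul(-9, Mul(-4, -5), -8)) = Add(Mul(114, 69), Mul(-9, 20, -8)) = Add(7866, 1440) = 9306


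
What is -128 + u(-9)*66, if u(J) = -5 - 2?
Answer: -590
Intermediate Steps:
u(J) = -7
-128 + u(-9)*66 = -128 - 7*66 = -128 - 462 = -590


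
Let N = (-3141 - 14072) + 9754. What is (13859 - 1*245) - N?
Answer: 21073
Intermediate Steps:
N = -7459 (N = -17213 + 9754 = -7459)
(13859 - 1*245) - N = (13859 - 1*245) - 1*(-7459) = (13859 - 245) + 7459 = 13614 + 7459 = 21073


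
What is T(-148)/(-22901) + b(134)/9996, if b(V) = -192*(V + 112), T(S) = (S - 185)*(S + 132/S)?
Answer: -131439309/19076533 ≈ -6.8901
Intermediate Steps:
T(S) = (-185 + S)*(S + 132/S)
b(V) = -21504 - 192*V (b(V) = -192*(112 + V) = -21504 - 192*V)
T(-148)/(-22901) + b(134)/9996 = (132 + (-148)**2 - 24420/(-148) - 185*(-148))/(-22901) + (-21504 - 192*134)/9996 = (132 + 21904 - 24420*(-1/148) + 27380)*(-1/22901) + (-21504 - 25728)*(1/9996) = (132 + 21904 + 165 + 27380)*(-1/22901) - 47232*1/9996 = 49581*(-1/22901) - 3936/833 = -49581/22901 - 3936/833 = -131439309/19076533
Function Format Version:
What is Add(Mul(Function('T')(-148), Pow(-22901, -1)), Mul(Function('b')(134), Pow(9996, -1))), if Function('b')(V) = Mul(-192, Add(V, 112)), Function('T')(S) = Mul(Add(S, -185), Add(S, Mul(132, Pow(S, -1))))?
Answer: Rational(-131439309, 19076533) ≈ -6.8901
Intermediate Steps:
Function('T')(S) = Mul(Add(-185, S), Add(S, Mul(132, Pow(S, -1))))
Function('b')(V) = Add(-21504, Mul(-192, V)) (Function('b')(V) = Mul(-192, Add(112, V)) = Add(-21504, Mul(-192, V)))
Add(Mul(Function('T')(-148), Pow(-22901, -1)), Mul(Function('b')(134), Pow(9996, -1))) = Add(Mul(Add(132, Pow(-148, 2), Mul(-24420, Pow(-148, -1)), Mul(-185, -148)), Pow(-22901, -1)), Mul(Add(-21504, Mul(-192, 134)), Pow(9996, -1))) = Add(Mul(Add(132, 21904, Mul(-24420, Rational(-1, 148)), 27380), Rational(-1, 22901)), Mul(Add(-21504, -25728), Rational(1, 9996))) = Add(Mul(Add(132, 21904, 165, 27380), Rational(-1, 22901)), Mul(-47232, Rational(1, 9996))) = Add(Mul(49581, Rational(-1, 22901)), Rational(-3936, 833)) = Add(Rational(-49581, 22901), Rational(-3936, 833)) = Rational(-131439309, 19076533)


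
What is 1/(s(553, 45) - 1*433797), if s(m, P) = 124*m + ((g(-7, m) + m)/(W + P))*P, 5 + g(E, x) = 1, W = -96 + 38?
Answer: -13/4772630 ≈ -2.7239e-6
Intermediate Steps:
W = -58
g(E, x) = -4 (g(E, x) = -5 + 1 = -4)
s(m, P) = 124*m + P*(-4 + m)/(-58 + P) (s(m, P) = 124*m + ((-4 + m)/(-58 + P))*P = 124*m + P*(-4 + m)/(-58 + P))
1/(s(553, 45) - 1*433797) = 1/((-7192*553 - 4*45 + 125*45*553)/(-58 + 45) - 1*433797) = 1/((-3977176 - 180 + 3110625)/(-13) - 433797) = 1/(-1/13*(-866731) - 433797) = 1/(866731/13 - 433797) = 1/(-4772630/13) = -13/4772630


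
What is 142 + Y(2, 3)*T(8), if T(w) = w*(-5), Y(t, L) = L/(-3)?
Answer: 182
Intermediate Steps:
Y(t, L) = -L/3 (Y(t, L) = L*(-⅓) = -L/3)
T(w) = -5*w
142 + Y(2, 3)*T(8) = 142 + (-⅓*3)*(-5*8) = 142 - 1*(-40) = 142 + 40 = 182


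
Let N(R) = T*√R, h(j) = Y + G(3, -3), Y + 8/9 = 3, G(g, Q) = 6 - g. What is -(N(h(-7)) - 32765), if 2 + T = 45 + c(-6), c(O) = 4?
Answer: 32765 - 47*√46/3 ≈ 32659.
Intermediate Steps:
Y = 19/9 (Y = -8/9 + 3 = 19/9 ≈ 2.1111)
h(j) = 46/9 (h(j) = 19/9 + (6 - 1*3) = 19/9 + (6 - 3) = 19/9 + 3 = 46/9)
T = 47 (T = -2 + (45 + 4) = -2 + 49 = 47)
N(R) = 47*√R
-(N(h(-7)) - 32765) = -(47*√(46/9) - 32765) = -(47*(√46/3) - 32765) = -(47*√46/3 - 32765) = -(-32765 + 47*√46/3) = 32765 - 47*√46/3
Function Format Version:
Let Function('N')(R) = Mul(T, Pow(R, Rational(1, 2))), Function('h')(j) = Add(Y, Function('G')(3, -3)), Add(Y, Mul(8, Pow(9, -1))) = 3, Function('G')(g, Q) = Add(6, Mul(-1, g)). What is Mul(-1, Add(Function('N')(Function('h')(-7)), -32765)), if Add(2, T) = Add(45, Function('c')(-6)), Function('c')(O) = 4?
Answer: Add(32765, Mul(Rational(-47, 3), Pow(46, Rational(1, 2)))) ≈ 32659.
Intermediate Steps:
Y = Rational(19, 9) (Y = Add(Rational(-8, 9), 3) = Rational(19, 9) ≈ 2.1111)
Function('h')(j) = Rational(46, 9) (Function('h')(j) = Add(Rational(19, 9), Add(6, Mul(-1, 3))) = Add(Rational(19, 9), Add(6, -3)) = Add(Rational(19, 9), 3) = Rational(46, 9))
T = 47 (T = Add(-2, Add(45, 4)) = Add(-2, 49) = 47)
Function('N')(R) = Mul(47, Pow(R, Rational(1, 2)))
Mul(-1, Add(Function('N')(Function('h')(-7)), -32765)) = Mul(-1, Add(Mul(47, Pow(Rational(46, 9), Rational(1, 2))), -32765)) = Mul(-1, Add(Mul(47, Mul(Rational(1, 3), Pow(46, Rational(1, 2)))), -32765)) = Mul(-1, Add(Mul(Rational(47, 3), Pow(46, Rational(1, 2))), -32765)) = Mul(-1, Add(-32765, Mul(Rational(47, 3), Pow(46, Rational(1, 2))))) = Add(32765, Mul(Rational(-47, 3), Pow(46, Rational(1, 2))))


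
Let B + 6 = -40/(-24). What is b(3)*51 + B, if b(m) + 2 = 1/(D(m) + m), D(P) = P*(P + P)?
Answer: -2182/21 ≈ -103.90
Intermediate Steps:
D(P) = 2*P² (D(P) = P*(2*P) = 2*P²)
B = -13/3 (B = -6 - 40/(-24) = -6 - 40*(-1/24) = -6 + 5/3 = -13/3 ≈ -4.3333)
b(m) = -2 + 1/(m + 2*m²) (b(m) = -2 + 1/(2*m² + m) = -2 + 1/(m + 2*m²))
b(3)*51 + B = ((1 - 4*3² - 2*3)/(3*(1 + 2*3)))*51 - 13/3 = ((1 - 4*9 - 6)/(3*(1 + 6)))*51 - 13/3 = ((⅓)*(1 - 36 - 6)/7)*51 - 13/3 = ((⅓)*(⅐)*(-41))*51 - 13/3 = -41/21*51 - 13/3 = -697/7 - 13/3 = -2182/21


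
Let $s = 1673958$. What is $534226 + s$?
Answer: $2208184$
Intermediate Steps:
$534226 + s = 534226 + 1673958 = 2208184$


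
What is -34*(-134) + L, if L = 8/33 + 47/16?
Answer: 2407247/528 ≈ 4559.2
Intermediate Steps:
L = 1679/528 (L = 8*(1/33) + 47*(1/16) = 8/33 + 47/16 = 1679/528 ≈ 3.1799)
-34*(-134) + L = -34*(-134) + 1679/528 = 4556 + 1679/528 = 2407247/528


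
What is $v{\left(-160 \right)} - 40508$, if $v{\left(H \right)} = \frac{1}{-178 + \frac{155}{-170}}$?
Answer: $- \frac{246410198}{6083} \approx -40508.0$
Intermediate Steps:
$v{\left(H \right)} = - \frac{34}{6083}$ ($v{\left(H \right)} = \frac{1}{-178 + 155 \left(- \frac{1}{170}\right)} = \frac{1}{-178 - \frac{31}{34}} = \frac{1}{- \frac{6083}{34}} = - \frac{34}{6083}$)
$v{\left(-160 \right)} - 40508 = - \frac{34}{6083} - 40508 = - \frac{246410198}{6083}$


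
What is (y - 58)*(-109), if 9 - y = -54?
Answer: -545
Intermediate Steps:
y = 63 (y = 9 - 1*(-54) = 9 + 54 = 63)
(y - 58)*(-109) = (63 - 58)*(-109) = 5*(-109) = -545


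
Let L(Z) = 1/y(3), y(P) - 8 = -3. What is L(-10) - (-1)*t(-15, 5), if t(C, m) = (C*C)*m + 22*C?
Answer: 3976/5 ≈ 795.20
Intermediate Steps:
y(P) = 5 (y(P) = 8 - 3 = 5)
t(C, m) = 22*C + m*C² (t(C, m) = C²*m + 22*C = m*C² + 22*C = 22*C + m*C²)
L(Z) = ⅕ (L(Z) = 1/5 = ⅕)
L(-10) - (-1)*t(-15, 5) = ⅕ - (-1)*(-15*(22 - 15*5)) = ⅕ - (-1)*(-15*(22 - 75)) = ⅕ - (-1)*(-15*(-53)) = ⅕ - (-1)*795 = ⅕ - 1*(-795) = ⅕ + 795 = 3976/5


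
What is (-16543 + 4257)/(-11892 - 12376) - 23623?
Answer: -286635339/12134 ≈ -23623.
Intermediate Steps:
(-16543 + 4257)/(-11892 - 12376) - 23623 = -12286/(-24268) - 23623 = -12286*(-1/24268) - 23623 = 6143/12134 - 23623 = -286635339/12134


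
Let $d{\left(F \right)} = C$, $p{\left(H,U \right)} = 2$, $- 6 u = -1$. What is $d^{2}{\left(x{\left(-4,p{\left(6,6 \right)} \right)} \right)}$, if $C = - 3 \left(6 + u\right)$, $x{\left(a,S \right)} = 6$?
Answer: $\frac{1369}{4} \approx 342.25$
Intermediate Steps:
$u = \frac{1}{6}$ ($u = \left(- \frac{1}{6}\right) \left(-1\right) = \frac{1}{6} \approx 0.16667$)
$C = - \frac{37}{2}$ ($C = - 3 \left(6 + \frac{1}{6}\right) = \left(-3\right) \frac{37}{6} = - \frac{37}{2} \approx -18.5$)
$d{\left(F \right)} = - \frac{37}{2}$
$d^{2}{\left(x{\left(-4,p{\left(6,6 \right)} \right)} \right)} = \left(- \frac{37}{2}\right)^{2} = \frac{1369}{4}$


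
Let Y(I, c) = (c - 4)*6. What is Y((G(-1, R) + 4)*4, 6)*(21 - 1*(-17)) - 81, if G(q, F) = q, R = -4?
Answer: 375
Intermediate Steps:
Y(I, c) = -24 + 6*c (Y(I, c) = (-4 + c)*6 = -24 + 6*c)
Y((G(-1, R) + 4)*4, 6)*(21 - 1*(-17)) - 81 = (-24 + 6*6)*(21 - 1*(-17)) - 81 = (-24 + 36)*(21 + 17) - 81 = 12*38 - 81 = 456 - 81 = 375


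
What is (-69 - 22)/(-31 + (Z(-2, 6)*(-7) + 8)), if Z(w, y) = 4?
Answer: 91/51 ≈ 1.7843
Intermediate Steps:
(-69 - 22)/(-31 + (Z(-2, 6)*(-7) + 8)) = (-69 - 22)/(-31 + (4*(-7) + 8)) = -91/(-31 + (-28 + 8)) = -91/(-31 - 20) = -91/(-51) = -91*(-1/51) = 91/51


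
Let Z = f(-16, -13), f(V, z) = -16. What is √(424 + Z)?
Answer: 2*√102 ≈ 20.199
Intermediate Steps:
Z = -16
√(424 + Z) = √(424 - 16) = √408 = 2*√102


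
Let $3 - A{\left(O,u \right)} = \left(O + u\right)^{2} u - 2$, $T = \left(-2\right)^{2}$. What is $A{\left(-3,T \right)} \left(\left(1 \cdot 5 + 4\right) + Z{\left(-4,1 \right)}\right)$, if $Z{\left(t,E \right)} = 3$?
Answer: $12$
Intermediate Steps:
$T = 4$
$A{\left(O,u \right)} = 5 - u \left(O + u\right)^{2}$ ($A{\left(O,u \right)} = 3 - \left(\left(O + u\right)^{2} u - 2\right) = 3 - \left(u \left(O + u\right)^{2} - 2\right) = 3 - \left(-2 + u \left(O + u\right)^{2}\right) = 5 - u \left(O + u\right)^{2}$)
$A{\left(-3,T \right)} \left(\left(1 \cdot 5 + 4\right) + Z{\left(-4,1 \right)}\right) = \left(5 - 4 \left(-3 + 4\right)^{2}\right) \left(\left(1 \cdot 5 + 4\right) + 3\right) = \left(5 - 4 \cdot 1^{2}\right) \left(\left(5 + 4\right) + 3\right) = \left(5 - 4 \cdot 1\right) \left(9 + 3\right) = \left(5 - 4\right) 12 = 1 \cdot 12 = 12$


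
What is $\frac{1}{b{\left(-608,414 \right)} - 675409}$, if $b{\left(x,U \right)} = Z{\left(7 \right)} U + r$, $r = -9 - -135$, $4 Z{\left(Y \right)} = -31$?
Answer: $- \frac{2}{1356983} \approx -1.4739 \cdot 10^{-6}$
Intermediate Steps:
$Z{\left(Y \right)} = - \frac{31}{4}$ ($Z{\left(Y \right)} = \frac{1}{4} \left(-31\right) = - \frac{31}{4}$)
$r = 126$ ($r = -9 + 135 = 126$)
$b{\left(x,U \right)} = 126 - \frac{31 U}{4}$ ($b{\left(x,U \right)} = - \frac{31 U}{4} + 126 = 126 - \frac{31 U}{4}$)
$\frac{1}{b{\left(-608,414 \right)} - 675409} = \frac{1}{\left(126 - \frac{6417}{2}\right) - 675409} = \frac{1}{- \frac{6165}{2} - 675409} = \frac{1}{- \frac{1356983}{2}} = - \frac{2}{1356983}$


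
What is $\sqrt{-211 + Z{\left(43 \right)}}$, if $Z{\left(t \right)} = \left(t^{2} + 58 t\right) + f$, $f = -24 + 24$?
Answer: $2 \sqrt{1033} \approx 64.281$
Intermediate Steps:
$f = 0$
$Z{\left(t \right)} = t^{2} + 58 t$ ($Z{\left(t \right)} = \left(t^{2} + 58 t\right) + 0 = t^{2} + 58 t$)
$\sqrt{-211 + Z{\left(43 \right)}} = \sqrt{-211 + 43 \left(58 + 43\right)} = \sqrt{-211 + 43 \cdot 101} = \sqrt{-211 + 4343} = \sqrt{4132} = 2 \sqrt{1033}$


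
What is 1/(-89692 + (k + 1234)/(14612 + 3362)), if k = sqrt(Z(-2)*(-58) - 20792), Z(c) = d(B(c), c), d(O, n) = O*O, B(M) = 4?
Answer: -2414691228323/216578319870789733 - 8987*I*sqrt(5430)/649734959612369199 ≈ -1.1149e-5 - 1.0192e-12*I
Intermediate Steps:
d(O, n) = O**2
Z(c) = 16 (Z(c) = 4**2 = 16)
k = 2*I*sqrt(5430) (k = sqrt(16*(-58) - 20792) = sqrt(-928 - 20792) = sqrt(-21720) = 2*I*sqrt(5430) ≈ 147.38*I)
1/(-89692 + (k + 1234)/(14612 + 3362)) = 1/(-89692 + (2*I*sqrt(5430) + 1234)/(14612 + 3362)) = 1/(-89692 + (1234 + 2*I*sqrt(5430))/17974) = 1/(-89692 + (1234 + 2*I*sqrt(5430))*(1/17974)) = 1/(-89692 + (617/8987 + I*sqrt(5430)/8987)) = 1/(-806061387/8987 + I*sqrt(5430)/8987)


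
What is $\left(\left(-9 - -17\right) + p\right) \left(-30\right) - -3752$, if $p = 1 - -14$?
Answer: $3062$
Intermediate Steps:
$p = 15$ ($p = 1 + 14 = 15$)
$\left(\left(-9 - -17\right) + p\right) \left(-30\right) - -3752 = \left(\left(-9 - -17\right) + 15\right) \left(-30\right) - -3752 = \left(\left(-9 + 17\right) + 15\right) \left(-30\right) + 3752 = \left(8 + 15\right) \left(-30\right) + 3752 = 23 \left(-30\right) + 3752 = -690 + 3752 = 3062$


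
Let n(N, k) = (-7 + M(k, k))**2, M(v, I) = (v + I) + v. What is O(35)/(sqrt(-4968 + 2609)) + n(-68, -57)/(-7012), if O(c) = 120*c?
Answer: -7921/1753 - 600*I*sqrt(2359)/337 ≈ -4.5185 - 86.474*I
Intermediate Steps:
M(v, I) = I + 2*v (M(v, I) = (I + v) + v = I + 2*v)
n(N, k) = (-7 + 3*k)**2 (n(N, k) = (-7 + (k + 2*k))**2 = (-7 + 3*k)**2)
O(35)/(sqrt(-4968 + 2609)) + n(-68, -57)/(-7012) = (120*35)/(sqrt(-4968 + 2609)) + (-7 + 3*(-57))**2/(-7012) = 4200/(sqrt(-2359)) + (-7 - 171)**2*(-1/7012) = 4200/((I*sqrt(2359))) + (-178)**2*(-1/7012) = 4200*(-I*sqrt(2359)/2359) + 31684*(-1/7012) = -600*I*sqrt(2359)/337 - 7921/1753 = -7921/1753 - 600*I*sqrt(2359)/337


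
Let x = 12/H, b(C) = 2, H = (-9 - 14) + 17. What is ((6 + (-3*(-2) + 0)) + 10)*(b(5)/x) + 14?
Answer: -8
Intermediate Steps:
H = -6 (H = -23 + 17 = -6)
x = -2 (x = 12/(-6) = 12*(-⅙) = -2)
((6 + (-3*(-2) + 0)) + 10)*(b(5)/x) + 14 = ((6 + (-3*(-2) + 0)) + 10)*(2/(-2)) + 14 = ((6 + (6 + 0)) + 10)*(2*(-½)) + 14 = ((6 + 6) + 10)*(-1) + 14 = (12 + 10)*(-1) + 14 = 22*(-1) + 14 = -22 + 14 = -8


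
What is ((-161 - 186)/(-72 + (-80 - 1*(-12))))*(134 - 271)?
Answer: -47539/140 ≈ -339.56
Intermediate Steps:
((-161 - 186)/(-72 + (-80 - 1*(-12))))*(134 - 271) = -347/(-72 + (-80 + 12))*(-137) = -347/(-72 - 68)*(-137) = -347/(-140)*(-137) = -347*(-1/140)*(-137) = (347/140)*(-137) = -47539/140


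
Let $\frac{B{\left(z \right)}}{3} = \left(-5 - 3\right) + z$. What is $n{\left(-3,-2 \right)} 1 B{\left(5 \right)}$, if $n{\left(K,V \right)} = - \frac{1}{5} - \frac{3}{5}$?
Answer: $\frac{36}{5} \approx 7.2$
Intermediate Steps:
$B{\left(z \right)} = -24 + 3 z$ ($B{\left(z \right)} = 3 \left(\left(-5 - 3\right) + z\right) = 3 \left(-8 + z\right) = -24 + 3 z$)
$n{\left(K,V \right)} = - \frac{4}{5}$ ($n{\left(K,V \right)} = \left(-1\right) \frac{1}{5} - \frac{3}{5} = - \frac{1}{5} - \frac{3}{5} = - \frac{4}{5}$)
$n{\left(-3,-2 \right)} 1 B{\left(5 \right)} = \left(- \frac{4}{5}\right) 1 \left(-24 + 3 \cdot 5\right) = - \frac{4 \left(-24 + 15\right)}{5} = \left(- \frac{4}{5}\right) \left(-9\right) = \frac{36}{5}$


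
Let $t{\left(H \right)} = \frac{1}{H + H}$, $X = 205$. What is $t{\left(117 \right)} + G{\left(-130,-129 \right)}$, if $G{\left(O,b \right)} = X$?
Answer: $\frac{47971}{234} \approx 205.0$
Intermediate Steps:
$G{\left(O,b \right)} = 205$
$t{\left(H \right)} = \frac{1}{2 H}$
$t{\left(117 \right)} + G{\left(-130,-129 \right)} = \frac{1}{2 \cdot 117} + 205 = \frac{1}{2} \cdot \frac{1}{117} + 205 = \frac{1}{234} + 205 = \frac{47971}{234}$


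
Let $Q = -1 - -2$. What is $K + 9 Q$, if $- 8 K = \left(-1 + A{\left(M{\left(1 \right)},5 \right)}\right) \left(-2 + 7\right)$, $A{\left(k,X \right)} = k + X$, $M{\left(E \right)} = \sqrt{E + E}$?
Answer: $\frac{13}{2} - \frac{5 \sqrt{2}}{8} \approx 5.6161$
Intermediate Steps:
$Q = 1$ ($Q = -1 + 2 = 1$)
$M{\left(E \right)} = \sqrt{2} \sqrt{E}$ ($M{\left(E \right)} = \sqrt{2 E} = \sqrt{2} \sqrt{E}$)
$A{\left(k,X \right)} = X + k$
$K = - \frac{5}{2} - \frac{5 \sqrt{2}}{8}$ ($K = - \frac{\left(-1 + \left(5 + \sqrt{2} \sqrt{1}\right)\right) \left(-2 + 7\right)}{8} = - \frac{\left(-1 + \left(5 + \sqrt{2} \cdot 1\right)\right) 5}{8} = - \frac{\left(-1 + \left(5 + \sqrt{2}\right)\right) 5}{8} = - \frac{\left(4 + \sqrt{2}\right) 5}{8} = - \frac{20 + 5 \sqrt{2}}{8} = - \frac{5}{2} - \frac{5 \sqrt{2}}{8} \approx -3.3839$)
$K + 9 Q = \left(- \frac{5}{2} - \frac{5 \sqrt{2}}{8}\right) + 9 \cdot 1 = \left(- \frac{5}{2} - \frac{5 \sqrt{2}}{8}\right) + 9 = \frac{13}{2} - \frac{5 \sqrt{2}}{8}$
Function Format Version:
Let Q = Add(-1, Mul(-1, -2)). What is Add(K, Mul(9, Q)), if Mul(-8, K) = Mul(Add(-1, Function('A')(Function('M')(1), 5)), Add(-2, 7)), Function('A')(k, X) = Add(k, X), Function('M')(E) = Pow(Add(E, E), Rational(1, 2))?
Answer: Add(Rational(13, 2), Mul(Rational(-5, 8), Pow(2, Rational(1, 2)))) ≈ 5.6161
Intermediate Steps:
Q = 1 (Q = Add(-1, 2) = 1)
Function('M')(E) = Mul(Pow(2, Rational(1, 2)), Pow(E, Rational(1, 2))) (Function('M')(E) = Pow(Mul(2, E), Rational(1, 2)) = Mul(Pow(2, Rational(1, 2)), Pow(E, Rational(1, 2))))
Function('A')(k, X) = Add(X, k)
K = Add(Rational(-5, 2), Mul(Rational(-5, 8), Pow(2, Rational(1, 2)))) (K = Mul(Rational(-1, 8), Mul(Add(-1, Add(5, Mul(Pow(2, Rational(1, 2)), Pow(1, Rational(1, 2))))), Add(-2, 7))) = Mul(Rational(-1, 8), Mul(Add(-1, Add(5, Mul(Pow(2, Rational(1, 2)), 1))), 5)) = Mul(Rational(-1, 8), Mul(Add(-1, Add(5, Pow(2, Rational(1, 2)))), 5)) = Mul(Rational(-1, 8), Mul(Add(4, Pow(2, Rational(1, 2))), 5)) = Mul(Rational(-1, 8), Add(20, Mul(5, Pow(2, Rational(1, 2))))) = Add(Rational(-5, 2), Mul(Rational(-5, 8), Pow(2, Rational(1, 2)))) ≈ -3.3839)
Add(K, Mul(9, Q)) = Add(Add(Rational(-5, 2), Mul(Rational(-5, 8), Pow(2, Rational(1, 2)))), Mul(9, 1)) = Add(Add(Rational(-5, 2), Mul(Rational(-5, 8), Pow(2, Rational(1, 2)))), 9) = Add(Rational(13, 2), Mul(Rational(-5, 8), Pow(2, Rational(1, 2))))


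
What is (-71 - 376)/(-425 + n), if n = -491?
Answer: 447/916 ≈ 0.48799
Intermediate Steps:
(-71 - 376)/(-425 + n) = (-71 - 376)/(-425 - 491) = -447/(-916) = -447*(-1/916) = 447/916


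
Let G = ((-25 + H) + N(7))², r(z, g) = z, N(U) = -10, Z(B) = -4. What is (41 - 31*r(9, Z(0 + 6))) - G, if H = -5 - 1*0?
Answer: -1838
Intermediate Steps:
H = -5 (H = -5 + 0 = -5)
G = 1600 (G = ((-25 - 5) - 10)² = (-30 - 10)² = (-40)² = 1600)
(41 - 31*r(9, Z(0 + 6))) - G = (41 - 31*9) - 1*1600 = (41 - 279) - 1600 = -238 - 1600 = -1838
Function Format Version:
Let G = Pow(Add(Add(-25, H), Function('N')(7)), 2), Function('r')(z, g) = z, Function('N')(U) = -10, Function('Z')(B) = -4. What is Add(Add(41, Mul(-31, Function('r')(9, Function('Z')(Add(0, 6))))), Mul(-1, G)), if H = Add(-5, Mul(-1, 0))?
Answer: -1838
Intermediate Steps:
H = -5 (H = Add(-5, 0) = -5)
G = 1600 (G = Pow(Add(Add(-25, -5), -10), 2) = Pow(Add(-30, -10), 2) = Pow(-40, 2) = 1600)
Add(Add(41, Mul(-31, Function('r')(9, Function('Z')(Add(0, 6))))), Mul(-1, G)) = Add(Add(41, Mul(-31, 9)), Mul(-1, 1600)) = Add(Add(41, -279), -1600) = Add(-238, -1600) = -1838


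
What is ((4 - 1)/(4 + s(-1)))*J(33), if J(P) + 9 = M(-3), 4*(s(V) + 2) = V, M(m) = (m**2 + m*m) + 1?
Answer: 120/7 ≈ 17.143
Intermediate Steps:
M(m) = 1 + 2*m**2 (M(m) = (m**2 + m**2) + 1 = 2*m**2 + 1 = 1 + 2*m**2)
s(V) = -2 + V/4
J(P) = 10 (J(P) = -9 + (1 + 2*(-3)**2) = -9 + (1 + 2*9) = -9 + (1 + 18) = -9 + 19 = 10)
((4 - 1)/(4 + s(-1)))*J(33) = ((4 - 1)/(4 + (-2 + (1/4)*(-1))))*10 = (3/(4 + (-2 - 1/4)))*10 = (3/(4 - 9/4))*10 = (3/(7/4))*10 = (3*(4/7))*10 = (12/7)*10 = 120/7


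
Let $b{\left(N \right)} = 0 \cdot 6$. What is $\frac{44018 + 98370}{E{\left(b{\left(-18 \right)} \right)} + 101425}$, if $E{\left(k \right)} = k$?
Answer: $\frac{142388}{101425} \approx 1.4039$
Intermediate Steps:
$b{\left(N \right)} = 0$
$\frac{44018 + 98370}{E{\left(b{\left(-18 \right)} \right)} + 101425} = \frac{44018 + 98370}{0 + 101425} = \frac{142388}{101425}$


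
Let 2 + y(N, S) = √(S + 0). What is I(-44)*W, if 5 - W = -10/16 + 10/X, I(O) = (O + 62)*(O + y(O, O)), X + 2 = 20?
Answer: -8395/2 + 365*I*√11/2 ≈ -4197.5 + 605.28*I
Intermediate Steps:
y(N, S) = -2 + √S (y(N, S) = -2 + √(S + 0) = -2 + √S)
X = 18 (X = -2 + 20 = 18)
I(O) = (62 + O)*(-2 + O + √O) (I(O) = (O + 62)*(O + (-2 + √O)) = (62 + O)*(-2 + O + √O))
W = 365/72 (W = 5 - (-10/16 + 10/18) = 5 - (-10*1/16 + 10*(1/18)) = 5 - (-5/8 + 5/9) = 5 - 1*(-5/72) = 5 + 5/72 = 365/72 ≈ 5.0694)
I(-44)*W = (-124 + (-44)² + (-44)^(3/2) + 60*(-44) + 62*√(-44))*(365/72) = (-124 + 1936 - 88*I*√11 - 2640 + 62*(2*I*√11))*(365/72) = (-124 + 1936 - 88*I*√11 - 2640 + 124*I*√11)*(365/72) = (-828 + 36*I*√11)*(365/72) = -8395/2 + 365*I*√11/2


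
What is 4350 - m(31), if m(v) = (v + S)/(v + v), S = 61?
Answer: 134804/31 ≈ 4348.5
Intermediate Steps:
m(v) = (61 + v)/(2*v) (m(v) = (v + 61)/(v + v) = (61 + v)/((2*v)) = (61 + v)*(1/(2*v)) = (61 + v)/(2*v))
4350 - m(31) = 4350 - (61 + 31)/(2*31) = 4350 - 92/(2*31) = 4350 - 1*46/31 = 4350 - 46/31 = 134804/31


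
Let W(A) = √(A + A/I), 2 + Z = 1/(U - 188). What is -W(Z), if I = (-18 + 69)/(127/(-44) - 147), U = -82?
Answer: -√4401776170/33660 ≈ -1.9711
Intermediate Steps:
Z = -541/270 (Z = -2 + 1/(-82 - 188) = -2 + 1/(-270) = -2 - 1/270 = -541/270 ≈ -2.0037)
I = -2244/6595 (I = 51/(127*(-1/44) - 147) = 51/(-127/44 - 147) = 51/(-6595/44) = 51*(-44/6595) = -2244/6595 ≈ -0.34026)
W(A) = √2440911*√(-A)/1122 (W(A) = √(A + A/(-2244/6595)) = √(A + A*(-6595/2244)) = √(A - 6595*A/2244) = √(-4351*A/2244) = √2440911*√(-A)/1122)
-W(Z) = -√2440911*√(-1*(-541/270))/1122 = -√2440911*√(541/270)/1122 = -√2440911*√16230/90/1122 = -√4401776170/33660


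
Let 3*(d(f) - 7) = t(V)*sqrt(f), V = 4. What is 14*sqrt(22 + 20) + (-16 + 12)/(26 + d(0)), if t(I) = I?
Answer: -4/33 + 14*sqrt(42) ≈ 90.609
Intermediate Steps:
d(f) = 7 + 4*sqrt(f)/3 (d(f) = 7 + (4*sqrt(f))/3 = 7 + 4*sqrt(f)/3)
14*sqrt(22 + 20) + (-16 + 12)/(26 + d(0)) = 14*sqrt(22 + 20) + (-16 + 12)/(26 + (7 + 4*sqrt(0)/3)) = 14*sqrt(42) - 4/(26 + (7 + (4/3)*0)) = 14*sqrt(42) - 4/(26 + (7 + 0)) = 14*sqrt(42) - 4/(26 + 7) = 14*sqrt(42) - 4/33 = -4/33 + 14*sqrt(42)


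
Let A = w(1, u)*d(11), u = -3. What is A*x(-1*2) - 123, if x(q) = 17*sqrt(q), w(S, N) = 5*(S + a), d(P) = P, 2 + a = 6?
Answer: -123 + 4675*I*sqrt(2) ≈ -123.0 + 6611.4*I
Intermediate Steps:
a = 4 (a = -2 + 6 = 4)
w(S, N) = 20 + 5*S (w(S, N) = 5*(S + 4) = 5*(4 + S) = 20 + 5*S)
A = 275 (A = (20 + 5*1)*11 = (20 + 5)*11 = 25*11 = 275)
A*x(-1*2) - 123 = 275*(17*sqrt(-1*2)) - 123 = 275*(17*sqrt(-2)) - 123 = 275*(17*(I*sqrt(2))) - 123 = 275*(17*I*sqrt(2)) - 123 = 4675*I*sqrt(2) - 123 = -123 + 4675*I*sqrt(2)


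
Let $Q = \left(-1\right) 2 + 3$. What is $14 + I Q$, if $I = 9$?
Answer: $23$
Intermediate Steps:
$Q = 1$ ($Q = -2 + 3 = 1$)
$14 + I Q = 14 + 9 \cdot 1 = 14 + 9 = 23$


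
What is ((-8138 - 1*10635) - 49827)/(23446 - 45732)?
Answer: 34300/11143 ≈ 3.0782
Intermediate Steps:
((-8138 - 1*10635) - 49827)/(23446 - 45732) = ((-8138 - 10635) - 49827)/(-22286) = (-18773 - 49827)*(-1/22286) = -68600*(-1/22286) = 34300/11143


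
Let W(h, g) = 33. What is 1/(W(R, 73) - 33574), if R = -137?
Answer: -1/33541 ≈ -2.9814e-5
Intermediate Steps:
1/(W(R, 73) - 33574) = 1/(33 - 33574) = 1/(-33541) = -1/33541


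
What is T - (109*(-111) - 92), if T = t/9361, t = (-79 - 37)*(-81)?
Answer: 114129347/9361 ≈ 12192.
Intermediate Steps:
t = 9396 (t = -116*(-81) = 9396)
T = 9396/9361 ≈ 1.0037
T - (109*(-111) - 92) = 9396/9361 - (109*(-111) - 92) = 9396/9361 - (-12099 - 92) = 9396/9361 - 1*(-12191) = 9396/9361 + 12191 = 114129347/9361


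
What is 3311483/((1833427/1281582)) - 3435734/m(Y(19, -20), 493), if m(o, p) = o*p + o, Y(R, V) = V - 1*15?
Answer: 36691985001526579/15849976415 ≈ 2.3150e+6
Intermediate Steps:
Y(R, V) = -15 + V (Y(R, V) = V - 15 = -15 + V)
m(o, p) = o + o*p
3311483/((1833427/1281582)) - 3435734/m(Y(19, -20), 493) = 3311483/((1833427/1281582)) - 3435734*1/((1 + 493)*(-15 - 20)) = 3311483/((1833427*(1/1281582))) - 3435734/((-35*494)) = 3311483/(1833427/1281582) - 3435734/(-17290) = 3311483*(1281582/1833427) - 3435734*(-1/17290) = 4243937006106/1833427 + 1717867/8645 = 36691985001526579/15849976415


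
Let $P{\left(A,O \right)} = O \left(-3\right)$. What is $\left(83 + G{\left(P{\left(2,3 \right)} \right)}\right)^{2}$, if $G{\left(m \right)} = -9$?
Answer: $5476$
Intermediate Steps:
$P{\left(A,O \right)} = - 3 O$
$\left(83 + G{\left(P{\left(2,3 \right)} \right)}\right)^{2} = \left(83 - 9\right)^{2} = 74^{2} = 5476$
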